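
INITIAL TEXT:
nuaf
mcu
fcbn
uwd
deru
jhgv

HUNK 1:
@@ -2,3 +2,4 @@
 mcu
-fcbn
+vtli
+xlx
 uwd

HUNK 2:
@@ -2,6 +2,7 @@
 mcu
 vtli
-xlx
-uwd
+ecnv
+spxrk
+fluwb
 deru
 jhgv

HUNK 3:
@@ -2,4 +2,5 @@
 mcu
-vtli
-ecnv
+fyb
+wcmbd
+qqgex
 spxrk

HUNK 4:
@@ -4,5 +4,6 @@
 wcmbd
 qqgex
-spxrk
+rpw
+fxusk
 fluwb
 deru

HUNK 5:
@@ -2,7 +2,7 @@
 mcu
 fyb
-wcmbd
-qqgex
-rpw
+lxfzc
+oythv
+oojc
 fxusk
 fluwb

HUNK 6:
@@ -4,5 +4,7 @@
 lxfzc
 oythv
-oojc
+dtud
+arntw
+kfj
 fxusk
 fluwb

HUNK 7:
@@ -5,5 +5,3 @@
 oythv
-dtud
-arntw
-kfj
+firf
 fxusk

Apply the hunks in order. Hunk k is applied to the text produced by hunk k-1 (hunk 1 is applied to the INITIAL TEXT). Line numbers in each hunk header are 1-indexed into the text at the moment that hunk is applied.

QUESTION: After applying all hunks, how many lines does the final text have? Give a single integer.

Answer: 10

Derivation:
Hunk 1: at line 2 remove [fcbn] add [vtli,xlx] -> 7 lines: nuaf mcu vtli xlx uwd deru jhgv
Hunk 2: at line 2 remove [xlx,uwd] add [ecnv,spxrk,fluwb] -> 8 lines: nuaf mcu vtli ecnv spxrk fluwb deru jhgv
Hunk 3: at line 2 remove [vtli,ecnv] add [fyb,wcmbd,qqgex] -> 9 lines: nuaf mcu fyb wcmbd qqgex spxrk fluwb deru jhgv
Hunk 4: at line 4 remove [spxrk] add [rpw,fxusk] -> 10 lines: nuaf mcu fyb wcmbd qqgex rpw fxusk fluwb deru jhgv
Hunk 5: at line 2 remove [wcmbd,qqgex,rpw] add [lxfzc,oythv,oojc] -> 10 lines: nuaf mcu fyb lxfzc oythv oojc fxusk fluwb deru jhgv
Hunk 6: at line 4 remove [oojc] add [dtud,arntw,kfj] -> 12 lines: nuaf mcu fyb lxfzc oythv dtud arntw kfj fxusk fluwb deru jhgv
Hunk 7: at line 5 remove [dtud,arntw,kfj] add [firf] -> 10 lines: nuaf mcu fyb lxfzc oythv firf fxusk fluwb deru jhgv
Final line count: 10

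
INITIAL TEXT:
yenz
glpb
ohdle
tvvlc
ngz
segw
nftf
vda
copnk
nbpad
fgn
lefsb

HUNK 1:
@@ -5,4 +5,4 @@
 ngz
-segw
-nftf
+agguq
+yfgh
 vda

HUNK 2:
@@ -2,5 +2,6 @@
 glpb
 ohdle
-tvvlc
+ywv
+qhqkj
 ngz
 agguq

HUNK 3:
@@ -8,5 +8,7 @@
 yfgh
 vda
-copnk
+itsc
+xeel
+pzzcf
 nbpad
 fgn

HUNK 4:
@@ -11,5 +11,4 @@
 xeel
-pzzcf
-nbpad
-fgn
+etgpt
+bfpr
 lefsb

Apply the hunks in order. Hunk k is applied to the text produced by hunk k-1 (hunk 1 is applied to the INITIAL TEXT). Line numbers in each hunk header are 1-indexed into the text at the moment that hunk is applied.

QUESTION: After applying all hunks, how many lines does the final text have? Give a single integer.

Hunk 1: at line 5 remove [segw,nftf] add [agguq,yfgh] -> 12 lines: yenz glpb ohdle tvvlc ngz agguq yfgh vda copnk nbpad fgn lefsb
Hunk 2: at line 2 remove [tvvlc] add [ywv,qhqkj] -> 13 lines: yenz glpb ohdle ywv qhqkj ngz agguq yfgh vda copnk nbpad fgn lefsb
Hunk 3: at line 8 remove [copnk] add [itsc,xeel,pzzcf] -> 15 lines: yenz glpb ohdle ywv qhqkj ngz agguq yfgh vda itsc xeel pzzcf nbpad fgn lefsb
Hunk 4: at line 11 remove [pzzcf,nbpad,fgn] add [etgpt,bfpr] -> 14 lines: yenz glpb ohdle ywv qhqkj ngz agguq yfgh vda itsc xeel etgpt bfpr lefsb
Final line count: 14

Answer: 14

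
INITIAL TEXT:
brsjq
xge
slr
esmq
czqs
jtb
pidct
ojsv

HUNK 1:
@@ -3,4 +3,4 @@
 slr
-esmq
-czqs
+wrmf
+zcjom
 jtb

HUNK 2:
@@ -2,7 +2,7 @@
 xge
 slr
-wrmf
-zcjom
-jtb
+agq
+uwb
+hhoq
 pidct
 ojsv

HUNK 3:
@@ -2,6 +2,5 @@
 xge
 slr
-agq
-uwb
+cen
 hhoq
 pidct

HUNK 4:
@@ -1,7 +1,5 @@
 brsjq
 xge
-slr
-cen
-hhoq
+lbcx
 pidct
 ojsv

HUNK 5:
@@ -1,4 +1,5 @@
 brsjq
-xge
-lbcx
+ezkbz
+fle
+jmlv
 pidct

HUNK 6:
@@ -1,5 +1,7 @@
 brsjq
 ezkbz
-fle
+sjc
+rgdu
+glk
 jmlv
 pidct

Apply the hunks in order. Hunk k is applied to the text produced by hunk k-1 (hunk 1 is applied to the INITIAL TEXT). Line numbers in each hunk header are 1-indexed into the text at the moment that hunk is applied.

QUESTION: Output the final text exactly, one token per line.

Hunk 1: at line 3 remove [esmq,czqs] add [wrmf,zcjom] -> 8 lines: brsjq xge slr wrmf zcjom jtb pidct ojsv
Hunk 2: at line 2 remove [wrmf,zcjom,jtb] add [agq,uwb,hhoq] -> 8 lines: brsjq xge slr agq uwb hhoq pidct ojsv
Hunk 3: at line 2 remove [agq,uwb] add [cen] -> 7 lines: brsjq xge slr cen hhoq pidct ojsv
Hunk 4: at line 1 remove [slr,cen,hhoq] add [lbcx] -> 5 lines: brsjq xge lbcx pidct ojsv
Hunk 5: at line 1 remove [xge,lbcx] add [ezkbz,fle,jmlv] -> 6 lines: brsjq ezkbz fle jmlv pidct ojsv
Hunk 6: at line 1 remove [fle] add [sjc,rgdu,glk] -> 8 lines: brsjq ezkbz sjc rgdu glk jmlv pidct ojsv

Answer: brsjq
ezkbz
sjc
rgdu
glk
jmlv
pidct
ojsv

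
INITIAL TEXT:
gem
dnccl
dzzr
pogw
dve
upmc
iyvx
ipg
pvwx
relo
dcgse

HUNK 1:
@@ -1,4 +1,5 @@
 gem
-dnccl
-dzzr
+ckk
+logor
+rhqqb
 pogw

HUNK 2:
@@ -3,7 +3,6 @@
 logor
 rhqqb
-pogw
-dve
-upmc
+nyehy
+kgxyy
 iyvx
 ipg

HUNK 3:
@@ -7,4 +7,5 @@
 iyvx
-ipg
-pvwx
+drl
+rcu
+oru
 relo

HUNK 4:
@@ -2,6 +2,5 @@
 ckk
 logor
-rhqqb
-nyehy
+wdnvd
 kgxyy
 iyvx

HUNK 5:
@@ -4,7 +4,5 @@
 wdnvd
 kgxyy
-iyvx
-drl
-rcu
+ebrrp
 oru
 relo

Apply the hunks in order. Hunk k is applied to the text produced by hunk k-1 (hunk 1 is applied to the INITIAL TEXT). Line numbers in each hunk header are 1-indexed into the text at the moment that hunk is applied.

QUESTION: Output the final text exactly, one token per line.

Answer: gem
ckk
logor
wdnvd
kgxyy
ebrrp
oru
relo
dcgse

Derivation:
Hunk 1: at line 1 remove [dnccl,dzzr] add [ckk,logor,rhqqb] -> 12 lines: gem ckk logor rhqqb pogw dve upmc iyvx ipg pvwx relo dcgse
Hunk 2: at line 3 remove [pogw,dve,upmc] add [nyehy,kgxyy] -> 11 lines: gem ckk logor rhqqb nyehy kgxyy iyvx ipg pvwx relo dcgse
Hunk 3: at line 7 remove [ipg,pvwx] add [drl,rcu,oru] -> 12 lines: gem ckk logor rhqqb nyehy kgxyy iyvx drl rcu oru relo dcgse
Hunk 4: at line 2 remove [rhqqb,nyehy] add [wdnvd] -> 11 lines: gem ckk logor wdnvd kgxyy iyvx drl rcu oru relo dcgse
Hunk 5: at line 4 remove [iyvx,drl,rcu] add [ebrrp] -> 9 lines: gem ckk logor wdnvd kgxyy ebrrp oru relo dcgse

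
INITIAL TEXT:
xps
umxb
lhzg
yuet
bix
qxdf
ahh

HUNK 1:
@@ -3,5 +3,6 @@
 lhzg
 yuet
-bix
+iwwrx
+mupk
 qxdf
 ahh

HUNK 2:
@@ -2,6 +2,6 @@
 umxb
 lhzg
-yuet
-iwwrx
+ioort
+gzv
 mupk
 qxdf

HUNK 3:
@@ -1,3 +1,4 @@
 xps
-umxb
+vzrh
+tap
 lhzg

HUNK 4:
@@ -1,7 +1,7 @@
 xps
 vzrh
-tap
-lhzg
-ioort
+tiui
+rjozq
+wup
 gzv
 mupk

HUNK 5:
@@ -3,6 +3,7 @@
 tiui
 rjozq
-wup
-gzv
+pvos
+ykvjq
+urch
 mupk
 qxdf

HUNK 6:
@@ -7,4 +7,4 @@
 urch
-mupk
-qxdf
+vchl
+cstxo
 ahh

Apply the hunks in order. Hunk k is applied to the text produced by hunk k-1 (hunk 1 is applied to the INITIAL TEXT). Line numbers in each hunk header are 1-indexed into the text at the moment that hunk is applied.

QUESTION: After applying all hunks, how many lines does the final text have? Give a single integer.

Hunk 1: at line 3 remove [bix] add [iwwrx,mupk] -> 8 lines: xps umxb lhzg yuet iwwrx mupk qxdf ahh
Hunk 2: at line 2 remove [yuet,iwwrx] add [ioort,gzv] -> 8 lines: xps umxb lhzg ioort gzv mupk qxdf ahh
Hunk 3: at line 1 remove [umxb] add [vzrh,tap] -> 9 lines: xps vzrh tap lhzg ioort gzv mupk qxdf ahh
Hunk 4: at line 1 remove [tap,lhzg,ioort] add [tiui,rjozq,wup] -> 9 lines: xps vzrh tiui rjozq wup gzv mupk qxdf ahh
Hunk 5: at line 3 remove [wup,gzv] add [pvos,ykvjq,urch] -> 10 lines: xps vzrh tiui rjozq pvos ykvjq urch mupk qxdf ahh
Hunk 6: at line 7 remove [mupk,qxdf] add [vchl,cstxo] -> 10 lines: xps vzrh tiui rjozq pvos ykvjq urch vchl cstxo ahh
Final line count: 10

Answer: 10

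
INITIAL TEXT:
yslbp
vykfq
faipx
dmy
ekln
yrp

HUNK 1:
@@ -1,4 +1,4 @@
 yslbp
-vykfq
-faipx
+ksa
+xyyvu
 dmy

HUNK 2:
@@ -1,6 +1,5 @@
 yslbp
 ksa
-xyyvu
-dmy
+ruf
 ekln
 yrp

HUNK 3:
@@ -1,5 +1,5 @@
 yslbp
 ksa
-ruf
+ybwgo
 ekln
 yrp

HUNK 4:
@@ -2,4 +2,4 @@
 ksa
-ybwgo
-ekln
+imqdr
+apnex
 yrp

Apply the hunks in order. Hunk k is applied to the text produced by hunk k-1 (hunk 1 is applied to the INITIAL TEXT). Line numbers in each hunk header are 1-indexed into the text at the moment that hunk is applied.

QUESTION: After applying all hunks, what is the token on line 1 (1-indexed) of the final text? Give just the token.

Hunk 1: at line 1 remove [vykfq,faipx] add [ksa,xyyvu] -> 6 lines: yslbp ksa xyyvu dmy ekln yrp
Hunk 2: at line 1 remove [xyyvu,dmy] add [ruf] -> 5 lines: yslbp ksa ruf ekln yrp
Hunk 3: at line 1 remove [ruf] add [ybwgo] -> 5 lines: yslbp ksa ybwgo ekln yrp
Hunk 4: at line 2 remove [ybwgo,ekln] add [imqdr,apnex] -> 5 lines: yslbp ksa imqdr apnex yrp
Final line 1: yslbp

Answer: yslbp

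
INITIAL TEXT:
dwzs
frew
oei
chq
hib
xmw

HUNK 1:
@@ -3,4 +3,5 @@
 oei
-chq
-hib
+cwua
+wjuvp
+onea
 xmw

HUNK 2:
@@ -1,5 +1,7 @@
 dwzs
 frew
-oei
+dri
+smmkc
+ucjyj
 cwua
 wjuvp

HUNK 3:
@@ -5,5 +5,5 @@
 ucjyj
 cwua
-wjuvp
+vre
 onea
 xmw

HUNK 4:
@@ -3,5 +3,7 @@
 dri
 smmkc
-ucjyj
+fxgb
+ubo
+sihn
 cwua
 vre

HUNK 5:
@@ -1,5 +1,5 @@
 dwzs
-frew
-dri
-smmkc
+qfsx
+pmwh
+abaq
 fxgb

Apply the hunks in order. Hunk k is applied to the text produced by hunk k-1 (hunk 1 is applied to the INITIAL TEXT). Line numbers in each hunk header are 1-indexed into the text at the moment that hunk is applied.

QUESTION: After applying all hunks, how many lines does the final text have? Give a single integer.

Answer: 11

Derivation:
Hunk 1: at line 3 remove [chq,hib] add [cwua,wjuvp,onea] -> 7 lines: dwzs frew oei cwua wjuvp onea xmw
Hunk 2: at line 1 remove [oei] add [dri,smmkc,ucjyj] -> 9 lines: dwzs frew dri smmkc ucjyj cwua wjuvp onea xmw
Hunk 3: at line 5 remove [wjuvp] add [vre] -> 9 lines: dwzs frew dri smmkc ucjyj cwua vre onea xmw
Hunk 4: at line 3 remove [ucjyj] add [fxgb,ubo,sihn] -> 11 lines: dwzs frew dri smmkc fxgb ubo sihn cwua vre onea xmw
Hunk 5: at line 1 remove [frew,dri,smmkc] add [qfsx,pmwh,abaq] -> 11 lines: dwzs qfsx pmwh abaq fxgb ubo sihn cwua vre onea xmw
Final line count: 11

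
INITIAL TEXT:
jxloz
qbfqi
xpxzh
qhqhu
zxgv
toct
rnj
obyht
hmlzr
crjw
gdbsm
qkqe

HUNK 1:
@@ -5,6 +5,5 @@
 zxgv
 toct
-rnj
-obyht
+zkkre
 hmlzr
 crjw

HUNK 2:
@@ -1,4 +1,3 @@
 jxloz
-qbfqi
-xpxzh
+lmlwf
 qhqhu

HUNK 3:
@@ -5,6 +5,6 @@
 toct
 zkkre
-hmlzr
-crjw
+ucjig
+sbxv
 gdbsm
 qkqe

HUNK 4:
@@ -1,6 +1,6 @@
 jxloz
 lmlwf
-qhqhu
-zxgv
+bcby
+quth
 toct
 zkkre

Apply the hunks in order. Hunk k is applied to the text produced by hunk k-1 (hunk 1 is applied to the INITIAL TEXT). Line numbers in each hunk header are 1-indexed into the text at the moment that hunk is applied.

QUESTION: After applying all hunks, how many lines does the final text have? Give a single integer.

Hunk 1: at line 5 remove [rnj,obyht] add [zkkre] -> 11 lines: jxloz qbfqi xpxzh qhqhu zxgv toct zkkre hmlzr crjw gdbsm qkqe
Hunk 2: at line 1 remove [qbfqi,xpxzh] add [lmlwf] -> 10 lines: jxloz lmlwf qhqhu zxgv toct zkkre hmlzr crjw gdbsm qkqe
Hunk 3: at line 5 remove [hmlzr,crjw] add [ucjig,sbxv] -> 10 lines: jxloz lmlwf qhqhu zxgv toct zkkre ucjig sbxv gdbsm qkqe
Hunk 4: at line 1 remove [qhqhu,zxgv] add [bcby,quth] -> 10 lines: jxloz lmlwf bcby quth toct zkkre ucjig sbxv gdbsm qkqe
Final line count: 10

Answer: 10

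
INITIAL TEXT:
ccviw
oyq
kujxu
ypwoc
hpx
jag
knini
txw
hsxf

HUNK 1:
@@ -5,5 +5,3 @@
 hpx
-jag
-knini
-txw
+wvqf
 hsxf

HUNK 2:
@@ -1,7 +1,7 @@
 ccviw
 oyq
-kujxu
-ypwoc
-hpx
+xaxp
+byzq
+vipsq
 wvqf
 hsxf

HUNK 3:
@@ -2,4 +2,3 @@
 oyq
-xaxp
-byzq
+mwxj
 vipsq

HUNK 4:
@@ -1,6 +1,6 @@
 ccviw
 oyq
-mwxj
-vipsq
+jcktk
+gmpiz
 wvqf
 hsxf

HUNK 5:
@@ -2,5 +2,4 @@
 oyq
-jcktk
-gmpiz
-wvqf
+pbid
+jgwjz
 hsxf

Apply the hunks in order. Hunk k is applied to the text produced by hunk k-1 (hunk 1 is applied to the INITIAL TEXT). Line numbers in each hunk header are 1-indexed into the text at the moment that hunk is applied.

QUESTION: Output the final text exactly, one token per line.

Answer: ccviw
oyq
pbid
jgwjz
hsxf

Derivation:
Hunk 1: at line 5 remove [jag,knini,txw] add [wvqf] -> 7 lines: ccviw oyq kujxu ypwoc hpx wvqf hsxf
Hunk 2: at line 1 remove [kujxu,ypwoc,hpx] add [xaxp,byzq,vipsq] -> 7 lines: ccviw oyq xaxp byzq vipsq wvqf hsxf
Hunk 3: at line 2 remove [xaxp,byzq] add [mwxj] -> 6 lines: ccviw oyq mwxj vipsq wvqf hsxf
Hunk 4: at line 1 remove [mwxj,vipsq] add [jcktk,gmpiz] -> 6 lines: ccviw oyq jcktk gmpiz wvqf hsxf
Hunk 5: at line 2 remove [jcktk,gmpiz,wvqf] add [pbid,jgwjz] -> 5 lines: ccviw oyq pbid jgwjz hsxf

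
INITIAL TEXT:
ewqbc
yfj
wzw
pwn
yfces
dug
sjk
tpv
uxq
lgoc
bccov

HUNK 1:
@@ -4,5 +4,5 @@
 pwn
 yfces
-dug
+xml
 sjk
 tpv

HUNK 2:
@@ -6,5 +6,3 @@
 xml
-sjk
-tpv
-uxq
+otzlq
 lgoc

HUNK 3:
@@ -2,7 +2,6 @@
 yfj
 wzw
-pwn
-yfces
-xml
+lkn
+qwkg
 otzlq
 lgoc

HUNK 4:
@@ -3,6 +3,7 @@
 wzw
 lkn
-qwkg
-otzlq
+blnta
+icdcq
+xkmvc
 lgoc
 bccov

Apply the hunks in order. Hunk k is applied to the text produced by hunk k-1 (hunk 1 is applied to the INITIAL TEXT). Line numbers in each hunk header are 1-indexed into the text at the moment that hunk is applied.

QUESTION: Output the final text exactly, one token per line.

Answer: ewqbc
yfj
wzw
lkn
blnta
icdcq
xkmvc
lgoc
bccov

Derivation:
Hunk 1: at line 4 remove [dug] add [xml] -> 11 lines: ewqbc yfj wzw pwn yfces xml sjk tpv uxq lgoc bccov
Hunk 2: at line 6 remove [sjk,tpv,uxq] add [otzlq] -> 9 lines: ewqbc yfj wzw pwn yfces xml otzlq lgoc bccov
Hunk 3: at line 2 remove [pwn,yfces,xml] add [lkn,qwkg] -> 8 lines: ewqbc yfj wzw lkn qwkg otzlq lgoc bccov
Hunk 4: at line 3 remove [qwkg,otzlq] add [blnta,icdcq,xkmvc] -> 9 lines: ewqbc yfj wzw lkn blnta icdcq xkmvc lgoc bccov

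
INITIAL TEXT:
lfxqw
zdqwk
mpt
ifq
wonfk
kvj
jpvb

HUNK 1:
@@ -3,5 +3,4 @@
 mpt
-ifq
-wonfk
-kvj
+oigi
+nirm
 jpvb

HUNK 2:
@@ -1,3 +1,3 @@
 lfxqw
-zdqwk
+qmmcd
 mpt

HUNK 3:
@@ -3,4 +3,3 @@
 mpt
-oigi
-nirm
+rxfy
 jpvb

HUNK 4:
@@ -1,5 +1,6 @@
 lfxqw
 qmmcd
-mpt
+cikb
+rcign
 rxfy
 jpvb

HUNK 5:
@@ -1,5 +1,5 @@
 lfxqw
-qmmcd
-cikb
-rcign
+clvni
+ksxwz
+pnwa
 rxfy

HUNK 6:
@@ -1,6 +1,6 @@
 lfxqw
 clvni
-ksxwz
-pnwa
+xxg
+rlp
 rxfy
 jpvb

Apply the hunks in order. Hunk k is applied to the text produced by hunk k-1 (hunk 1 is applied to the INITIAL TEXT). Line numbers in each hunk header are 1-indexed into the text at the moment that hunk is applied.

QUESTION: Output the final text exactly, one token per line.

Answer: lfxqw
clvni
xxg
rlp
rxfy
jpvb

Derivation:
Hunk 1: at line 3 remove [ifq,wonfk,kvj] add [oigi,nirm] -> 6 lines: lfxqw zdqwk mpt oigi nirm jpvb
Hunk 2: at line 1 remove [zdqwk] add [qmmcd] -> 6 lines: lfxqw qmmcd mpt oigi nirm jpvb
Hunk 3: at line 3 remove [oigi,nirm] add [rxfy] -> 5 lines: lfxqw qmmcd mpt rxfy jpvb
Hunk 4: at line 1 remove [mpt] add [cikb,rcign] -> 6 lines: lfxqw qmmcd cikb rcign rxfy jpvb
Hunk 5: at line 1 remove [qmmcd,cikb,rcign] add [clvni,ksxwz,pnwa] -> 6 lines: lfxqw clvni ksxwz pnwa rxfy jpvb
Hunk 6: at line 1 remove [ksxwz,pnwa] add [xxg,rlp] -> 6 lines: lfxqw clvni xxg rlp rxfy jpvb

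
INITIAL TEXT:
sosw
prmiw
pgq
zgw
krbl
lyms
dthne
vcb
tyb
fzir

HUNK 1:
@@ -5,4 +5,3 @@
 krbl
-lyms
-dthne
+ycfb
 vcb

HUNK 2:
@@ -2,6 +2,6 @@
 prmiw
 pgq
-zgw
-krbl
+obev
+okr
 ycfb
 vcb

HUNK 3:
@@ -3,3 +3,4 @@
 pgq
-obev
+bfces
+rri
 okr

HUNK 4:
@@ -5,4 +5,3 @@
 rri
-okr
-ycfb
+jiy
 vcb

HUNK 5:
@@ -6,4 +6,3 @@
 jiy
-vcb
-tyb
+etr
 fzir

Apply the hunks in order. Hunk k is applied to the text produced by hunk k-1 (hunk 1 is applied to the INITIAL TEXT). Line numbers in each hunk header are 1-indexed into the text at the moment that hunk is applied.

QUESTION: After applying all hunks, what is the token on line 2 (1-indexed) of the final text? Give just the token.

Hunk 1: at line 5 remove [lyms,dthne] add [ycfb] -> 9 lines: sosw prmiw pgq zgw krbl ycfb vcb tyb fzir
Hunk 2: at line 2 remove [zgw,krbl] add [obev,okr] -> 9 lines: sosw prmiw pgq obev okr ycfb vcb tyb fzir
Hunk 3: at line 3 remove [obev] add [bfces,rri] -> 10 lines: sosw prmiw pgq bfces rri okr ycfb vcb tyb fzir
Hunk 4: at line 5 remove [okr,ycfb] add [jiy] -> 9 lines: sosw prmiw pgq bfces rri jiy vcb tyb fzir
Hunk 5: at line 6 remove [vcb,tyb] add [etr] -> 8 lines: sosw prmiw pgq bfces rri jiy etr fzir
Final line 2: prmiw

Answer: prmiw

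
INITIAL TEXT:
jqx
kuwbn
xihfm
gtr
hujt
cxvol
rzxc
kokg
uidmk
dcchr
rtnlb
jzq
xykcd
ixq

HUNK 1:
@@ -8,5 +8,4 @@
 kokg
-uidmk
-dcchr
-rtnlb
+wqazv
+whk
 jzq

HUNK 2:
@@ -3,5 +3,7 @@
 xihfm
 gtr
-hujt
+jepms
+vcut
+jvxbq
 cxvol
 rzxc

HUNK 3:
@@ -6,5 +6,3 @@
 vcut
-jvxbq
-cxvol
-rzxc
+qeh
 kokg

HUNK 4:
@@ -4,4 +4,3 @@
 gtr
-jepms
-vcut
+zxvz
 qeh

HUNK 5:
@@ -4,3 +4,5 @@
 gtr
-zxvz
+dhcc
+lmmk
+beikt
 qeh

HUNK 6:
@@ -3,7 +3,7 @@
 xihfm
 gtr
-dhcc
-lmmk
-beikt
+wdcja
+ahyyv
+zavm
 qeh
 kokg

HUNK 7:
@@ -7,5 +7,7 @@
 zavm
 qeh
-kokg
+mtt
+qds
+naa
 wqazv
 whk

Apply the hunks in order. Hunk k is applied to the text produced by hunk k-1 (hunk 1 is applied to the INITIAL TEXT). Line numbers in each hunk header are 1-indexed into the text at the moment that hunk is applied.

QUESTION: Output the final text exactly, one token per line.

Hunk 1: at line 8 remove [uidmk,dcchr,rtnlb] add [wqazv,whk] -> 13 lines: jqx kuwbn xihfm gtr hujt cxvol rzxc kokg wqazv whk jzq xykcd ixq
Hunk 2: at line 3 remove [hujt] add [jepms,vcut,jvxbq] -> 15 lines: jqx kuwbn xihfm gtr jepms vcut jvxbq cxvol rzxc kokg wqazv whk jzq xykcd ixq
Hunk 3: at line 6 remove [jvxbq,cxvol,rzxc] add [qeh] -> 13 lines: jqx kuwbn xihfm gtr jepms vcut qeh kokg wqazv whk jzq xykcd ixq
Hunk 4: at line 4 remove [jepms,vcut] add [zxvz] -> 12 lines: jqx kuwbn xihfm gtr zxvz qeh kokg wqazv whk jzq xykcd ixq
Hunk 5: at line 4 remove [zxvz] add [dhcc,lmmk,beikt] -> 14 lines: jqx kuwbn xihfm gtr dhcc lmmk beikt qeh kokg wqazv whk jzq xykcd ixq
Hunk 6: at line 3 remove [dhcc,lmmk,beikt] add [wdcja,ahyyv,zavm] -> 14 lines: jqx kuwbn xihfm gtr wdcja ahyyv zavm qeh kokg wqazv whk jzq xykcd ixq
Hunk 7: at line 7 remove [kokg] add [mtt,qds,naa] -> 16 lines: jqx kuwbn xihfm gtr wdcja ahyyv zavm qeh mtt qds naa wqazv whk jzq xykcd ixq

Answer: jqx
kuwbn
xihfm
gtr
wdcja
ahyyv
zavm
qeh
mtt
qds
naa
wqazv
whk
jzq
xykcd
ixq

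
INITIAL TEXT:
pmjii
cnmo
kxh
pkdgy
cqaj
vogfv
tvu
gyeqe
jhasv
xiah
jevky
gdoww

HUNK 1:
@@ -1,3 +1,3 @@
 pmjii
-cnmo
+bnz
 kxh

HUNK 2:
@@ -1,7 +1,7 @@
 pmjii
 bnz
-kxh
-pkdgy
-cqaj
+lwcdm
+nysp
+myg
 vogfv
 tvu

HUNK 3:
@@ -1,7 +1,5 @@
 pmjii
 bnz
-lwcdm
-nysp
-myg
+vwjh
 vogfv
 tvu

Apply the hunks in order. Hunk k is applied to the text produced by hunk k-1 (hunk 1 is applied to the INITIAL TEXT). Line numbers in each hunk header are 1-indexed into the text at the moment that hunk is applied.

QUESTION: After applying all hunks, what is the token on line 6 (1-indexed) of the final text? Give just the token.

Answer: gyeqe

Derivation:
Hunk 1: at line 1 remove [cnmo] add [bnz] -> 12 lines: pmjii bnz kxh pkdgy cqaj vogfv tvu gyeqe jhasv xiah jevky gdoww
Hunk 2: at line 1 remove [kxh,pkdgy,cqaj] add [lwcdm,nysp,myg] -> 12 lines: pmjii bnz lwcdm nysp myg vogfv tvu gyeqe jhasv xiah jevky gdoww
Hunk 3: at line 1 remove [lwcdm,nysp,myg] add [vwjh] -> 10 lines: pmjii bnz vwjh vogfv tvu gyeqe jhasv xiah jevky gdoww
Final line 6: gyeqe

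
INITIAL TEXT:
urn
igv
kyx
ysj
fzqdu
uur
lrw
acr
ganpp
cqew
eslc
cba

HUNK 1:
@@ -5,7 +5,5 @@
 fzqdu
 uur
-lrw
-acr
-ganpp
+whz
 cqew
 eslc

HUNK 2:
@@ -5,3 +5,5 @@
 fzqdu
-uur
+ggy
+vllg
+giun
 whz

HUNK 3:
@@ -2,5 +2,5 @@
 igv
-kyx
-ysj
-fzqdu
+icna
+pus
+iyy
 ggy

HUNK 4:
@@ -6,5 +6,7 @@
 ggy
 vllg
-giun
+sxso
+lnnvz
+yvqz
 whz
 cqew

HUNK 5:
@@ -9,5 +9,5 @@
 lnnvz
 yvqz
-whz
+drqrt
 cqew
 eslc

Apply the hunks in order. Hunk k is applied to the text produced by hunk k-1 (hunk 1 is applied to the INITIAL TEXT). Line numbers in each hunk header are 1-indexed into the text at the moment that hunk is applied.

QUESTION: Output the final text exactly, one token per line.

Hunk 1: at line 5 remove [lrw,acr,ganpp] add [whz] -> 10 lines: urn igv kyx ysj fzqdu uur whz cqew eslc cba
Hunk 2: at line 5 remove [uur] add [ggy,vllg,giun] -> 12 lines: urn igv kyx ysj fzqdu ggy vllg giun whz cqew eslc cba
Hunk 3: at line 2 remove [kyx,ysj,fzqdu] add [icna,pus,iyy] -> 12 lines: urn igv icna pus iyy ggy vllg giun whz cqew eslc cba
Hunk 4: at line 6 remove [giun] add [sxso,lnnvz,yvqz] -> 14 lines: urn igv icna pus iyy ggy vllg sxso lnnvz yvqz whz cqew eslc cba
Hunk 5: at line 9 remove [whz] add [drqrt] -> 14 lines: urn igv icna pus iyy ggy vllg sxso lnnvz yvqz drqrt cqew eslc cba

Answer: urn
igv
icna
pus
iyy
ggy
vllg
sxso
lnnvz
yvqz
drqrt
cqew
eslc
cba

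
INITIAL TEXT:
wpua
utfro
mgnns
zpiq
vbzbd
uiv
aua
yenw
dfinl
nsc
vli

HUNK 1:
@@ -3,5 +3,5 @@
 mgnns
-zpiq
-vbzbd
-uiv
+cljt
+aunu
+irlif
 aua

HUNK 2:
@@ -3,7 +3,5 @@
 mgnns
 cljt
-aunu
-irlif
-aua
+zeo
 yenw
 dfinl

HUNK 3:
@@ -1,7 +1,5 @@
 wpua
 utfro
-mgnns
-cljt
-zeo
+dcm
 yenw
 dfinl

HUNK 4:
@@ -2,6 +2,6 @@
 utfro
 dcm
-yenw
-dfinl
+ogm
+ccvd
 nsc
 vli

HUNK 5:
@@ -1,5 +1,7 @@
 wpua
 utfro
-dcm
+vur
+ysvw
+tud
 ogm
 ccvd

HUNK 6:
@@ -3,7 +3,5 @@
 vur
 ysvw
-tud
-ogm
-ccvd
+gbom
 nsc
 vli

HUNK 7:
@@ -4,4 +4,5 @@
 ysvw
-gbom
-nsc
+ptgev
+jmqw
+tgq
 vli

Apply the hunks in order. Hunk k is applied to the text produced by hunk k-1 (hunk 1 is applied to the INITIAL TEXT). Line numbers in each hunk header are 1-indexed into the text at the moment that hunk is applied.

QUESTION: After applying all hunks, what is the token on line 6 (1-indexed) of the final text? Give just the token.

Answer: jmqw

Derivation:
Hunk 1: at line 3 remove [zpiq,vbzbd,uiv] add [cljt,aunu,irlif] -> 11 lines: wpua utfro mgnns cljt aunu irlif aua yenw dfinl nsc vli
Hunk 2: at line 3 remove [aunu,irlif,aua] add [zeo] -> 9 lines: wpua utfro mgnns cljt zeo yenw dfinl nsc vli
Hunk 3: at line 1 remove [mgnns,cljt,zeo] add [dcm] -> 7 lines: wpua utfro dcm yenw dfinl nsc vli
Hunk 4: at line 2 remove [yenw,dfinl] add [ogm,ccvd] -> 7 lines: wpua utfro dcm ogm ccvd nsc vli
Hunk 5: at line 1 remove [dcm] add [vur,ysvw,tud] -> 9 lines: wpua utfro vur ysvw tud ogm ccvd nsc vli
Hunk 6: at line 3 remove [tud,ogm,ccvd] add [gbom] -> 7 lines: wpua utfro vur ysvw gbom nsc vli
Hunk 7: at line 4 remove [gbom,nsc] add [ptgev,jmqw,tgq] -> 8 lines: wpua utfro vur ysvw ptgev jmqw tgq vli
Final line 6: jmqw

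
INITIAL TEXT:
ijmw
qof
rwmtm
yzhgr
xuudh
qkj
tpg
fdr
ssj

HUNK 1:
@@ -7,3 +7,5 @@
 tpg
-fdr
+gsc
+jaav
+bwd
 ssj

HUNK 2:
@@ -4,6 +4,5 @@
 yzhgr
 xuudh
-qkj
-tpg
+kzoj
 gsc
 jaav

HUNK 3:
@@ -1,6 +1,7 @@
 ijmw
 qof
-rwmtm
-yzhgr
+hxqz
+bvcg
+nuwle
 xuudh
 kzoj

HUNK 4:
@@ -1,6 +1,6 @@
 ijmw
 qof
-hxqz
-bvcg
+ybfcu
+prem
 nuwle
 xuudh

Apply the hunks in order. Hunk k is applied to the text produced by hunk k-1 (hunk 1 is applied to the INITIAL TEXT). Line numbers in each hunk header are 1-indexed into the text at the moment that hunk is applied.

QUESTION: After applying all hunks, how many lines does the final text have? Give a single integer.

Answer: 11

Derivation:
Hunk 1: at line 7 remove [fdr] add [gsc,jaav,bwd] -> 11 lines: ijmw qof rwmtm yzhgr xuudh qkj tpg gsc jaav bwd ssj
Hunk 2: at line 4 remove [qkj,tpg] add [kzoj] -> 10 lines: ijmw qof rwmtm yzhgr xuudh kzoj gsc jaav bwd ssj
Hunk 3: at line 1 remove [rwmtm,yzhgr] add [hxqz,bvcg,nuwle] -> 11 lines: ijmw qof hxqz bvcg nuwle xuudh kzoj gsc jaav bwd ssj
Hunk 4: at line 1 remove [hxqz,bvcg] add [ybfcu,prem] -> 11 lines: ijmw qof ybfcu prem nuwle xuudh kzoj gsc jaav bwd ssj
Final line count: 11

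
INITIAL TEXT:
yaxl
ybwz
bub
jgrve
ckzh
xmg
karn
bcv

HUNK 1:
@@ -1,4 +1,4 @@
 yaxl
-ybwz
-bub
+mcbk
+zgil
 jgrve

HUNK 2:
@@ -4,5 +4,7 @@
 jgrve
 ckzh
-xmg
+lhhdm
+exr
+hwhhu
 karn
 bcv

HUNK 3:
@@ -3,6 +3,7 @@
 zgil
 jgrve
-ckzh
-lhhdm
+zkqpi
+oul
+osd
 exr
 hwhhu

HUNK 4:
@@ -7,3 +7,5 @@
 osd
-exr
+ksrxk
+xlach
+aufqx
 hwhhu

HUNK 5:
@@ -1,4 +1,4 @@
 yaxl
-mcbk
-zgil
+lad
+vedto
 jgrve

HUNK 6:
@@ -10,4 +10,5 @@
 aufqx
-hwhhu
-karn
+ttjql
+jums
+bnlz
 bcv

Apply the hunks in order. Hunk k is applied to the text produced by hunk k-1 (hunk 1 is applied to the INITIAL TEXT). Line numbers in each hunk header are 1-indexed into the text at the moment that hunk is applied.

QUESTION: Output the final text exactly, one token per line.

Answer: yaxl
lad
vedto
jgrve
zkqpi
oul
osd
ksrxk
xlach
aufqx
ttjql
jums
bnlz
bcv

Derivation:
Hunk 1: at line 1 remove [ybwz,bub] add [mcbk,zgil] -> 8 lines: yaxl mcbk zgil jgrve ckzh xmg karn bcv
Hunk 2: at line 4 remove [xmg] add [lhhdm,exr,hwhhu] -> 10 lines: yaxl mcbk zgil jgrve ckzh lhhdm exr hwhhu karn bcv
Hunk 3: at line 3 remove [ckzh,lhhdm] add [zkqpi,oul,osd] -> 11 lines: yaxl mcbk zgil jgrve zkqpi oul osd exr hwhhu karn bcv
Hunk 4: at line 7 remove [exr] add [ksrxk,xlach,aufqx] -> 13 lines: yaxl mcbk zgil jgrve zkqpi oul osd ksrxk xlach aufqx hwhhu karn bcv
Hunk 5: at line 1 remove [mcbk,zgil] add [lad,vedto] -> 13 lines: yaxl lad vedto jgrve zkqpi oul osd ksrxk xlach aufqx hwhhu karn bcv
Hunk 6: at line 10 remove [hwhhu,karn] add [ttjql,jums,bnlz] -> 14 lines: yaxl lad vedto jgrve zkqpi oul osd ksrxk xlach aufqx ttjql jums bnlz bcv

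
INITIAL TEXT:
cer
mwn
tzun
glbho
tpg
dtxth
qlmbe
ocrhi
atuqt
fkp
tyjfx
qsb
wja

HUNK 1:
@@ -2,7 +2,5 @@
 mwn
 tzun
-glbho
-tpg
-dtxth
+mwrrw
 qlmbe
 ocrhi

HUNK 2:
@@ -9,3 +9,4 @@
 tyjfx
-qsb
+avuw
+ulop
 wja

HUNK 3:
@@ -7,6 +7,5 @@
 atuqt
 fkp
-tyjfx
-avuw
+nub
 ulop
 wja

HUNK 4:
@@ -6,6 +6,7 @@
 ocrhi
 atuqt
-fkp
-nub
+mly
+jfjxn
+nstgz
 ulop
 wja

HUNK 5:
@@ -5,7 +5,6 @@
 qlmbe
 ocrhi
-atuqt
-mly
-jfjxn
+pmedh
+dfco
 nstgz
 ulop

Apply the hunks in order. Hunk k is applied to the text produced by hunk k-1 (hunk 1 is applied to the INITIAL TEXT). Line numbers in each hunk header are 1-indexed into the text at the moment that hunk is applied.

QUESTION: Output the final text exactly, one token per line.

Hunk 1: at line 2 remove [glbho,tpg,dtxth] add [mwrrw] -> 11 lines: cer mwn tzun mwrrw qlmbe ocrhi atuqt fkp tyjfx qsb wja
Hunk 2: at line 9 remove [qsb] add [avuw,ulop] -> 12 lines: cer mwn tzun mwrrw qlmbe ocrhi atuqt fkp tyjfx avuw ulop wja
Hunk 3: at line 7 remove [tyjfx,avuw] add [nub] -> 11 lines: cer mwn tzun mwrrw qlmbe ocrhi atuqt fkp nub ulop wja
Hunk 4: at line 6 remove [fkp,nub] add [mly,jfjxn,nstgz] -> 12 lines: cer mwn tzun mwrrw qlmbe ocrhi atuqt mly jfjxn nstgz ulop wja
Hunk 5: at line 5 remove [atuqt,mly,jfjxn] add [pmedh,dfco] -> 11 lines: cer mwn tzun mwrrw qlmbe ocrhi pmedh dfco nstgz ulop wja

Answer: cer
mwn
tzun
mwrrw
qlmbe
ocrhi
pmedh
dfco
nstgz
ulop
wja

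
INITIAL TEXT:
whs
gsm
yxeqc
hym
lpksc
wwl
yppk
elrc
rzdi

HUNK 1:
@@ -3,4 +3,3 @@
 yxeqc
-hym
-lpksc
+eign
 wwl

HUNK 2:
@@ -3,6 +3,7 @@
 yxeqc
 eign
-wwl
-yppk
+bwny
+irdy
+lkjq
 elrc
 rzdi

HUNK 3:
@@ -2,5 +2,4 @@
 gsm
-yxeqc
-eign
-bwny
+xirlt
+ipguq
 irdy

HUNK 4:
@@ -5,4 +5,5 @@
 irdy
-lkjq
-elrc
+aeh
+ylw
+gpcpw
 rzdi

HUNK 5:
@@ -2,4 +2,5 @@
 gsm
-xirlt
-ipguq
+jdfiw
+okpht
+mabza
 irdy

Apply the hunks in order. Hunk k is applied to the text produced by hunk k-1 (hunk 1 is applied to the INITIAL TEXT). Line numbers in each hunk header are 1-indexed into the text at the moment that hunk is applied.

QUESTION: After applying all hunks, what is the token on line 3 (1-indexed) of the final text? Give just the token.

Hunk 1: at line 3 remove [hym,lpksc] add [eign] -> 8 lines: whs gsm yxeqc eign wwl yppk elrc rzdi
Hunk 2: at line 3 remove [wwl,yppk] add [bwny,irdy,lkjq] -> 9 lines: whs gsm yxeqc eign bwny irdy lkjq elrc rzdi
Hunk 3: at line 2 remove [yxeqc,eign,bwny] add [xirlt,ipguq] -> 8 lines: whs gsm xirlt ipguq irdy lkjq elrc rzdi
Hunk 4: at line 5 remove [lkjq,elrc] add [aeh,ylw,gpcpw] -> 9 lines: whs gsm xirlt ipguq irdy aeh ylw gpcpw rzdi
Hunk 5: at line 2 remove [xirlt,ipguq] add [jdfiw,okpht,mabza] -> 10 lines: whs gsm jdfiw okpht mabza irdy aeh ylw gpcpw rzdi
Final line 3: jdfiw

Answer: jdfiw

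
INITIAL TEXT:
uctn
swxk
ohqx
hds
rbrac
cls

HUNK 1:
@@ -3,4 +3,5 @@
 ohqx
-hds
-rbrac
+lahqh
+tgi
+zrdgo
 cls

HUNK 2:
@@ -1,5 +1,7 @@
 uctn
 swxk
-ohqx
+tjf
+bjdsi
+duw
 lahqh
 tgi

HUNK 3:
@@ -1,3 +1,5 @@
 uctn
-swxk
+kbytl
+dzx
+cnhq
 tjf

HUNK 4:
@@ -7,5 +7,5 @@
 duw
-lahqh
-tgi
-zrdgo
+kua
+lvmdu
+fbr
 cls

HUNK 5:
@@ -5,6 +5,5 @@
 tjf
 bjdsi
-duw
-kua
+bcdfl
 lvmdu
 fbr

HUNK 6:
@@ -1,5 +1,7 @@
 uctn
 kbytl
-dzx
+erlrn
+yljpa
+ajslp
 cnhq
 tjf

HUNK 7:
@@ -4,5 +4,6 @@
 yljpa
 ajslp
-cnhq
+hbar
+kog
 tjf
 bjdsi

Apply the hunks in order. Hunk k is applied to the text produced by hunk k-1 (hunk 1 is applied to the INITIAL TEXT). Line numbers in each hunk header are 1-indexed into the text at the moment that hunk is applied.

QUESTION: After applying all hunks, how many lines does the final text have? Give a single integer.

Answer: 13

Derivation:
Hunk 1: at line 3 remove [hds,rbrac] add [lahqh,tgi,zrdgo] -> 7 lines: uctn swxk ohqx lahqh tgi zrdgo cls
Hunk 2: at line 1 remove [ohqx] add [tjf,bjdsi,duw] -> 9 lines: uctn swxk tjf bjdsi duw lahqh tgi zrdgo cls
Hunk 3: at line 1 remove [swxk] add [kbytl,dzx,cnhq] -> 11 lines: uctn kbytl dzx cnhq tjf bjdsi duw lahqh tgi zrdgo cls
Hunk 4: at line 7 remove [lahqh,tgi,zrdgo] add [kua,lvmdu,fbr] -> 11 lines: uctn kbytl dzx cnhq tjf bjdsi duw kua lvmdu fbr cls
Hunk 5: at line 5 remove [duw,kua] add [bcdfl] -> 10 lines: uctn kbytl dzx cnhq tjf bjdsi bcdfl lvmdu fbr cls
Hunk 6: at line 1 remove [dzx] add [erlrn,yljpa,ajslp] -> 12 lines: uctn kbytl erlrn yljpa ajslp cnhq tjf bjdsi bcdfl lvmdu fbr cls
Hunk 7: at line 4 remove [cnhq] add [hbar,kog] -> 13 lines: uctn kbytl erlrn yljpa ajslp hbar kog tjf bjdsi bcdfl lvmdu fbr cls
Final line count: 13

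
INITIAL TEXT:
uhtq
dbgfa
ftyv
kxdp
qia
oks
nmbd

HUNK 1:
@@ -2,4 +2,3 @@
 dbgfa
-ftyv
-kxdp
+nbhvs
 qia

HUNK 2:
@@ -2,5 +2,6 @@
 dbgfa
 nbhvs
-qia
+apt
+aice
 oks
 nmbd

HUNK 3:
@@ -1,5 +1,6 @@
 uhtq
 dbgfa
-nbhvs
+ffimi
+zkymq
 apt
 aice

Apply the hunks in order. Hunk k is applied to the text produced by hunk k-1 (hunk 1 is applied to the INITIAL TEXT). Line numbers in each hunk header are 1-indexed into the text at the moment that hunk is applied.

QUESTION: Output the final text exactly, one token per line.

Answer: uhtq
dbgfa
ffimi
zkymq
apt
aice
oks
nmbd

Derivation:
Hunk 1: at line 2 remove [ftyv,kxdp] add [nbhvs] -> 6 lines: uhtq dbgfa nbhvs qia oks nmbd
Hunk 2: at line 2 remove [qia] add [apt,aice] -> 7 lines: uhtq dbgfa nbhvs apt aice oks nmbd
Hunk 3: at line 1 remove [nbhvs] add [ffimi,zkymq] -> 8 lines: uhtq dbgfa ffimi zkymq apt aice oks nmbd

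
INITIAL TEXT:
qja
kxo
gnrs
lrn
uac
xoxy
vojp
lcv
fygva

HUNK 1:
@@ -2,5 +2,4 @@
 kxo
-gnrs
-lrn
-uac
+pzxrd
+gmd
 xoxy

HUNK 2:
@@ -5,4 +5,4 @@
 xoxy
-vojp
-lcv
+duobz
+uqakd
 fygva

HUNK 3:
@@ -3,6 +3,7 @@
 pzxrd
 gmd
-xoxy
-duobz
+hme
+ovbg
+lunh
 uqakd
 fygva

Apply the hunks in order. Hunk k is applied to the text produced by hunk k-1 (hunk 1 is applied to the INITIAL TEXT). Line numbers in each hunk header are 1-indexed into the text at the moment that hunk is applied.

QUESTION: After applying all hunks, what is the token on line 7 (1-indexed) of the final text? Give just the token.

Answer: lunh

Derivation:
Hunk 1: at line 2 remove [gnrs,lrn,uac] add [pzxrd,gmd] -> 8 lines: qja kxo pzxrd gmd xoxy vojp lcv fygva
Hunk 2: at line 5 remove [vojp,lcv] add [duobz,uqakd] -> 8 lines: qja kxo pzxrd gmd xoxy duobz uqakd fygva
Hunk 3: at line 3 remove [xoxy,duobz] add [hme,ovbg,lunh] -> 9 lines: qja kxo pzxrd gmd hme ovbg lunh uqakd fygva
Final line 7: lunh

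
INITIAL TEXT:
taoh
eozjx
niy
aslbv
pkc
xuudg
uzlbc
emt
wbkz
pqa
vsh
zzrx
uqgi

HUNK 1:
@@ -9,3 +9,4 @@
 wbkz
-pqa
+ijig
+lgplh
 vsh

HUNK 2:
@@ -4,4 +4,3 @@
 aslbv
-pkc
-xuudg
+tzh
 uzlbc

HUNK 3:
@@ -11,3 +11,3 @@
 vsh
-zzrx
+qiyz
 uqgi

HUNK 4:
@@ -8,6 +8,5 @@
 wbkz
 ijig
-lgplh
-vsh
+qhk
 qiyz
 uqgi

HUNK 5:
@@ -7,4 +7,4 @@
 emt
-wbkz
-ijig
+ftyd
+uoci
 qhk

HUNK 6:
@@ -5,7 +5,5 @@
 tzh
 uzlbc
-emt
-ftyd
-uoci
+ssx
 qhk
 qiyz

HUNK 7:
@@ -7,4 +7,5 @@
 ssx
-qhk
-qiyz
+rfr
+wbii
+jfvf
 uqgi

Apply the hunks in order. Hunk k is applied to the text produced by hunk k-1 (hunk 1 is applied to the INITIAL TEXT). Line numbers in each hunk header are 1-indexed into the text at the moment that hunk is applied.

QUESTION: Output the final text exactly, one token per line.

Hunk 1: at line 9 remove [pqa] add [ijig,lgplh] -> 14 lines: taoh eozjx niy aslbv pkc xuudg uzlbc emt wbkz ijig lgplh vsh zzrx uqgi
Hunk 2: at line 4 remove [pkc,xuudg] add [tzh] -> 13 lines: taoh eozjx niy aslbv tzh uzlbc emt wbkz ijig lgplh vsh zzrx uqgi
Hunk 3: at line 11 remove [zzrx] add [qiyz] -> 13 lines: taoh eozjx niy aslbv tzh uzlbc emt wbkz ijig lgplh vsh qiyz uqgi
Hunk 4: at line 8 remove [lgplh,vsh] add [qhk] -> 12 lines: taoh eozjx niy aslbv tzh uzlbc emt wbkz ijig qhk qiyz uqgi
Hunk 5: at line 7 remove [wbkz,ijig] add [ftyd,uoci] -> 12 lines: taoh eozjx niy aslbv tzh uzlbc emt ftyd uoci qhk qiyz uqgi
Hunk 6: at line 5 remove [emt,ftyd,uoci] add [ssx] -> 10 lines: taoh eozjx niy aslbv tzh uzlbc ssx qhk qiyz uqgi
Hunk 7: at line 7 remove [qhk,qiyz] add [rfr,wbii,jfvf] -> 11 lines: taoh eozjx niy aslbv tzh uzlbc ssx rfr wbii jfvf uqgi

Answer: taoh
eozjx
niy
aslbv
tzh
uzlbc
ssx
rfr
wbii
jfvf
uqgi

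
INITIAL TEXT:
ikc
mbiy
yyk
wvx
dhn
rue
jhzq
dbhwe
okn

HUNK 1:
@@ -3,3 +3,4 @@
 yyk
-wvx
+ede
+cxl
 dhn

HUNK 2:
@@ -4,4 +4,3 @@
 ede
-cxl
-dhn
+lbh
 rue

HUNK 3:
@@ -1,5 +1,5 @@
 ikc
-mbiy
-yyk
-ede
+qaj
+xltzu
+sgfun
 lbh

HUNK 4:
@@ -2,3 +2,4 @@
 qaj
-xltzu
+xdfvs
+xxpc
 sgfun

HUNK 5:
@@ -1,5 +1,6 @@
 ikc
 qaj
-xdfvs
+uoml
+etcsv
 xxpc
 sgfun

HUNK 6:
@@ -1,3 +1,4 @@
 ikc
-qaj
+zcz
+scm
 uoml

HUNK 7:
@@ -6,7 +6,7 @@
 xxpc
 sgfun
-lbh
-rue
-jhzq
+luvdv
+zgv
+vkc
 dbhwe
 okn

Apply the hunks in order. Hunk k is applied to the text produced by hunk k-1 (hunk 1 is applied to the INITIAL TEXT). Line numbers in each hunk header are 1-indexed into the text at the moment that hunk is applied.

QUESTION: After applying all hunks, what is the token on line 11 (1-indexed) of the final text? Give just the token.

Hunk 1: at line 3 remove [wvx] add [ede,cxl] -> 10 lines: ikc mbiy yyk ede cxl dhn rue jhzq dbhwe okn
Hunk 2: at line 4 remove [cxl,dhn] add [lbh] -> 9 lines: ikc mbiy yyk ede lbh rue jhzq dbhwe okn
Hunk 3: at line 1 remove [mbiy,yyk,ede] add [qaj,xltzu,sgfun] -> 9 lines: ikc qaj xltzu sgfun lbh rue jhzq dbhwe okn
Hunk 4: at line 2 remove [xltzu] add [xdfvs,xxpc] -> 10 lines: ikc qaj xdfvs xxpc sgfun lbh rue jhzq dbhwe okn
Hunk 5: at line 1 remove [xdfvs] add [uoml,etcsv] -> 11 lines: ikc qaj uoml etcsv xxpc sgfun lbh rue jhzq dbhwe okn
Hunk 6: at line 1 remove [qaj] add [zcz,scm] -> 12 lines: ikc zcz scm uoml etcsv xxpc sgfun lbh rue jhzq dbhwe okn
Hunk 7: at line 6 remove [lbh,rue,jhzq] add [luvdv,zgv,vkc] -> 12 lines: ikc zcz scm uoml etcsv xxpc sgfun luvdv zgv vkc dbhwe okn
Final line 11: dbhwe

Answer: dbhwe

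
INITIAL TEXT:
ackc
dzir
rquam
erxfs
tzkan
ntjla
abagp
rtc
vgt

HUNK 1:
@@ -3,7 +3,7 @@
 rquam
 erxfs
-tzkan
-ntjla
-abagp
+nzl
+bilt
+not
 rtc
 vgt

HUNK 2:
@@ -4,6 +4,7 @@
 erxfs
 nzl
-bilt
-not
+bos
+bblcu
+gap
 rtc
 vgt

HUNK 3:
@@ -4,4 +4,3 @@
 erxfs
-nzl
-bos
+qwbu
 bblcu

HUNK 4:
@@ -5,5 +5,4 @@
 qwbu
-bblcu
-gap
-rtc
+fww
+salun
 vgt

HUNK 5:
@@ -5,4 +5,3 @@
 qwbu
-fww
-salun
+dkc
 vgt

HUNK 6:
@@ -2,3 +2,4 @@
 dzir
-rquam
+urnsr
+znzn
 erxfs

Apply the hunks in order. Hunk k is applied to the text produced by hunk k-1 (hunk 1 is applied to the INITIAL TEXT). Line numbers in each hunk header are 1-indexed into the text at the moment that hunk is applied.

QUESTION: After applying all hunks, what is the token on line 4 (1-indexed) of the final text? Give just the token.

Hunk 1: at line 3 remove [tzkan,ntjla,abagp] add [nzl,bilt,not] -> 9 lines: ackc dzir rquam erxfs nzl bilt not rtc vgt
Hunk 2: at line 4 remove [bilt,not] add [bos,bblcu,gap] -> 10 lines: ackc dzir rquam erxfs nzl bos bblcu gap rtc vgt
Hunk 3: at line 4 remove [nzl,bos] add [qwbu] -> 9 lines: ackc dzir rquam erxfs qwbu bblcu gap rtc vgt
Hunk 4: at line 5 remove [bblcu,gap,rtc] add [fww,salun] -> 8 lines: ackc dzir rquam erxfs qwbu fww salun vgt
Hunk 5: at line 5 remove [fww,salun] add [dkc] -> 7 lines: ackc dzir rquam erxfs qwbu dkc vgt
Hunk 6: at line 2 remove [rquam] add [urnsr,znzn] -> 8 lines: ackc dzir urnsr znzn erxfs qwbu dkc vgt
Final line 4: znzn

Answer: znzn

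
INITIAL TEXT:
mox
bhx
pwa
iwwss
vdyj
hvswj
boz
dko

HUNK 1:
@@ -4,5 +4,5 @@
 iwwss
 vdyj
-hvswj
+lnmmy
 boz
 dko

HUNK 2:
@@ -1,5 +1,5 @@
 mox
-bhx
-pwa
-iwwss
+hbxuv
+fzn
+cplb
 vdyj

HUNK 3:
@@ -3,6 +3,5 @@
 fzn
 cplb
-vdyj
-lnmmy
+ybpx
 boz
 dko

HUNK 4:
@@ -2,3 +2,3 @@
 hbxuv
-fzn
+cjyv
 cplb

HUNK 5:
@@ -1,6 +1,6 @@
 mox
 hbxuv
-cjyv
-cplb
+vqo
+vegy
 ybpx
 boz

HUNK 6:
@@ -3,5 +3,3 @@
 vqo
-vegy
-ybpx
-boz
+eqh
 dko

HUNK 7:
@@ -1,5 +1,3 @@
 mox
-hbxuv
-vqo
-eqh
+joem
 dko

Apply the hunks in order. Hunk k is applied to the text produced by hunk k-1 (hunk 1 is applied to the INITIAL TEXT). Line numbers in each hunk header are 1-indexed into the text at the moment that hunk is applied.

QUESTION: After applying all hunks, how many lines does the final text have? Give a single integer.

Hunk 1: at line 4 remove [hvswj] add [lnmmy] -> 8 lines: mox bhx pwa iwwss vdyj lnmmy boz dko
Hunk 2: at line 1 remove [bhx,pwa,iwwss] add [hbxuv,fzn,cplb] -> 8 lines: mox hbxuv fzn cplb vdyj lnmmy boz dko
Hunk 3: at line 3 remove [vdyj,lnmmy] add [ybpx] -> 7 lines: mox hbxuv fzn cplb ybpx boz dko
Hunk 4: at line 2 remove [fzn] add [cjyv] -> 7 lines: mox hbxuv cjyv cplb ybpx boz dko
Hunk 5: at line 1 remove [cjyv,cplb] add [vqo,vegy] -> 7 lines: mox hbxuv vqo vegy ybpx boz dko
Hunk 6: at line 3 remove [vegy,ybpx,boz] add [eqh] -> 5 lines: mox hbxuv vqo eqh dko
Hunk 7: at line 1 remove [hbxuv,vqo,eqh] add [joem] -> 3 lines: mox joem dko
Final line count: 3

Answer: 3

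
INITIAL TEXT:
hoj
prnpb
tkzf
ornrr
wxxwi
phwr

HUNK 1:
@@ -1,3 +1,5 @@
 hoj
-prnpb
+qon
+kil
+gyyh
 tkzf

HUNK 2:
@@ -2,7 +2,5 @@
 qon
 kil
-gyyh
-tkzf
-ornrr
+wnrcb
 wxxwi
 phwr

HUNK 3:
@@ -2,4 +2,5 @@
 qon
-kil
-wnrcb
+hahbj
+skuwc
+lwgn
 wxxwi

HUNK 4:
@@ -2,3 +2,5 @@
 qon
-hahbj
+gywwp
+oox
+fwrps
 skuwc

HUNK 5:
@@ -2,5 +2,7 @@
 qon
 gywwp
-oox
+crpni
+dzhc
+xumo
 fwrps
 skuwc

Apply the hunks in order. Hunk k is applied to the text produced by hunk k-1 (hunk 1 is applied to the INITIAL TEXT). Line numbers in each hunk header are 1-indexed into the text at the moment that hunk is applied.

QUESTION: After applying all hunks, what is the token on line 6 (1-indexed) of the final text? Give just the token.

Hunk 1: at line 1 remove [prnpb] add [qon,kil,gyyh] -> 8 lines: hoj qon kil gyyh tkzf ornrr wxxwi phwr
Hunk 2: at line 2 remove [gyyh,tkzf,ornrr] add [wnrcb] -> 6 lines: hoj qon kil wnrcb wxxwi phwr
Hunk 3: at line 2 remove [kil,wnrcb] add [hahbj,skuwc,lwgn] -> 7 lines: hoj qon hahbj skuwc lwgn wxxwi phwr
Hunk 4: at line 2 remove [hahbj] add [gywwp,oox,fwrps] -> 9 lines: hoj qon gywwp oox fwrps skuwc lwgn wxxwi phwr
Hunk 5: at line 2 remove [oox] add [crpni,dzhc,xumo] -> 11 lines: hoj qon gywwp crpni dzhc xumo fwrps skuwc lwgn wxxwi phwr
Final line 6: xumo

Answer: xumo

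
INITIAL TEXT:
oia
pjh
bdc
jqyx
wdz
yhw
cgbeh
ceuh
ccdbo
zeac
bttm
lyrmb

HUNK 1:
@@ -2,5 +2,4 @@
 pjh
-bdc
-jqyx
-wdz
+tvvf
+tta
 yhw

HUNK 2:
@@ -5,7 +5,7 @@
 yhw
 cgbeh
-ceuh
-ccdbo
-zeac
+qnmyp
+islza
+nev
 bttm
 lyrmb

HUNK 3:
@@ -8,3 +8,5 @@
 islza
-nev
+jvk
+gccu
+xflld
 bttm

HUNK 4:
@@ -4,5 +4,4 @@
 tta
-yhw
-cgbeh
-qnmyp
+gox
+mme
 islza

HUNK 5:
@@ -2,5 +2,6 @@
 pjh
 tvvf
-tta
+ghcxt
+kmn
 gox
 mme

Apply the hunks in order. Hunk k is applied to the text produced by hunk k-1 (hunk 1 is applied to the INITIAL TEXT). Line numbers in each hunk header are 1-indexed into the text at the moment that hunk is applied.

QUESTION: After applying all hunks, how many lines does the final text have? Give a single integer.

Hunk 1: at line 2 remove [bdc,jqyx,wdz] add [tvvf,tta] -> 11 lines: oia pjh tvvf tta yhw cgbeh ceuh ccdbo zeac bttm lyrmb
Hunk 2: at line 5 remove [ceuh,ccdbo,zeac] add [qnmyp,islza,nev] -> 11 lines: oia pjh tvvf tta yhw cgbeh qnmyp islza nev bttm lyrmb
Hunk 3: at line 8 remove [nev] add [jvk,gccu,xflld] -> 13 lines: oia pjh tvvf tta yhw cgbeh qnmyp islza jvk gccu xflld bttm lyrmb
Hunk 4: at line 4 remove [yhw,cgbeh,qnmyp] add [gox,mme] -> 12 lines: oia pjh tvvf tta gox mme islza jvk gccu xflld bttm lyrmb
Hunk 5: at line 2 remove [tta] add [ghcxt,kmn] -> 13 lines: oia pjh tvvf ghcxt kmn gox mme islza jvk gccu xflld bttm lyrmb
Final line count: 13

Answer: 13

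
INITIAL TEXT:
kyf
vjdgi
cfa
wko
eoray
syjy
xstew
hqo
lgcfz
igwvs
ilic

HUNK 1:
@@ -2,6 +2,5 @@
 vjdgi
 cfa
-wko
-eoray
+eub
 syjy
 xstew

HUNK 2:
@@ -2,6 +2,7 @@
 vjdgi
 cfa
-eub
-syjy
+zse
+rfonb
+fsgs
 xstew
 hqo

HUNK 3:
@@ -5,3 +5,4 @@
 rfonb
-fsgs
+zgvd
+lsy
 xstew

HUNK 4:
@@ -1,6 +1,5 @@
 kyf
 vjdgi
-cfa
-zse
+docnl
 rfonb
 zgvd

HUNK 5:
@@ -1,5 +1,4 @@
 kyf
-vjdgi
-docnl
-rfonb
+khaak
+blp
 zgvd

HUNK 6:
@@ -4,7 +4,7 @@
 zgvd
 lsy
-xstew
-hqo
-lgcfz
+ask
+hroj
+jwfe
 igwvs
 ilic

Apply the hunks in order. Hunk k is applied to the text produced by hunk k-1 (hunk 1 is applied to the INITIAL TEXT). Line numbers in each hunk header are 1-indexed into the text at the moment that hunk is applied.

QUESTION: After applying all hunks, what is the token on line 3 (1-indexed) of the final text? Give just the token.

Hunk 1: at line 2 remove [wko,eoray] add [eub] -> 10 lines: kyf vjdgi cfa eub syjy xstew hqo lgcfz igwvs ilic
Hunk 2: at line 2 remove [eub,syjy] add [zse,rfonb,fsgs] -> 11 lines: kyf vjdgi cfa zse rfonb fsgs xstew hqo lgcfz igwvs ilic
Hunk 3: at line 5 remove [fsgs] add [zgvd,lsy] -> 12 lines: kyf vjdgi cfa zse rfonb zgvd lsy xstew hqo lgcfz igwvs ilic
Hunk 4: at line 1 remove [cfa,zse] add [docnl] -> 11 lines: kyf vjdgi docnl rfonb zgvd lsy xstew hqo lgcfz igwvs ilic
Hunk 5: at line 1 remove [vjdgi,docnl,rfonb] add [khaak,blp] -> 10 lines: kyf khaak blp zgvd lsy xstew hqo lgcfz igwvs ilic
Hunk 6: at line 4 remove [xstew,hqo,lgcfz] add [ask,hroj,jwfe] -> 10 lines: kyf khaak blp zgvd lsy ask hroj jwfe igwvs ilic
Final line 3: blp

Answer: blp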